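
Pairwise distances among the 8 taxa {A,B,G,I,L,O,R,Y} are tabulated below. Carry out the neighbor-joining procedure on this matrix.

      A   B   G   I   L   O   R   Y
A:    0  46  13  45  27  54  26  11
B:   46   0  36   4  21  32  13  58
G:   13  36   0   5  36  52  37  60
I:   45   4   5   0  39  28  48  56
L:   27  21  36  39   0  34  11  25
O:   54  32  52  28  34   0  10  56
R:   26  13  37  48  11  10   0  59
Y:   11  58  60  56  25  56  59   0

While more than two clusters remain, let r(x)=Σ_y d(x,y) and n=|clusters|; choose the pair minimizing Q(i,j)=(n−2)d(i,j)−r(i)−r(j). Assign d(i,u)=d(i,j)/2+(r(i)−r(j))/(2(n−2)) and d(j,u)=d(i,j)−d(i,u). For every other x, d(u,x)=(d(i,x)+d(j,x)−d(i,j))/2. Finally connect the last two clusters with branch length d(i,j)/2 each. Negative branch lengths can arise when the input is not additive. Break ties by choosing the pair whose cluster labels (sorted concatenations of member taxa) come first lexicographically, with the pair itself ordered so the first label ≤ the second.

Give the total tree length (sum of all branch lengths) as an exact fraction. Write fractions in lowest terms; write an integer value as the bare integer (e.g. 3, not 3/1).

1. join A+Y (d=11, Q=-481) ⇒ AY; edges |A|=-37/12, |Y|=169/12
  updated: d(AY,B)=93/2, d(AY,G)=31, d(AY,I)=45, d(AY,L)=41/2, d(AY,O)=99/2, d(AY,R)=37
2. join G+I (d=5, Q=-341) ⇒ GI; edges |G|=53/10, |I|=-3/10
  updated: d(AY,GI)=71/2, d(B,GI)=35/2, d(GI,L)=35, d(GI,O)=75/2, d(GI,R)=40
3. join O+R (d=10, Q=-234) ⇒ OR; edges |O|=23/2, |R|=-3/2
  updated: d(AY,OR)=153/4, d(B,OR)=35/2, d(GI,OR)=135/4, d(L,OR)=35/2
4. join AY+L (d=41/2, Q=-693/4) ⇒ ALY; edges |AY|=433/24, |L|=59/24
  updated: d(ALY,B)=47/2, d(ALY,GI)=25, d(ALY,OR)=141/8
5. join ALY+OR (d=141/8, Q=-399/4) ⇒ ALORY; edges |ALY|=65/8, |OR|=19/2
  updated: d(ALORY,B)=187/16, d(ALORY,GI)=329/16
6. join ALORY+B (d=187/16, Q=-199/4) ⇒ ABLORY; edges |ALORY|=59/8, |B|=69/16
  updated: d(ABLORY,GI)=211/16
7. join ABLORY+GI (d=211/16) ⇒ ABGILORY; edges |ABLORY|=211/32, |GI|=211/32
final tree: (((((A:-37/12,Y:169/12):433/24,L:59/24):65/8,(O:23/2,R:-3/2):19/2):59/8,B:69/16):211/32,(G:53/10,I:-3/10):211/32)
total length: 89

89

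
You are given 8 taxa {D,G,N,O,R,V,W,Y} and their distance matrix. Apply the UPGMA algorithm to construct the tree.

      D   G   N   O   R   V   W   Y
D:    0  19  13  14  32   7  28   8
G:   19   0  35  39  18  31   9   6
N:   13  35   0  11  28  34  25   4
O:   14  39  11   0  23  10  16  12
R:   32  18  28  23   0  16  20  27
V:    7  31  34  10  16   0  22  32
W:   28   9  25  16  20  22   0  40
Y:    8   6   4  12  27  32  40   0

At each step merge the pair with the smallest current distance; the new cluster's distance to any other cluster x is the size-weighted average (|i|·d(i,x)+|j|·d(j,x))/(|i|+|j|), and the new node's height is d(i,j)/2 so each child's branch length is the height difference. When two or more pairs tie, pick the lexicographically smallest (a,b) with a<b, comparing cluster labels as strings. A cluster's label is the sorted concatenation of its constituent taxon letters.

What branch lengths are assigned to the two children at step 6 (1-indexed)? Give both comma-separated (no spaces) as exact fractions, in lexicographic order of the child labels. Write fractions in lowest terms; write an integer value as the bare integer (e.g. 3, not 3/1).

step 1: merge (N,Y) at d=4; branch lengths N→2, Y→2; new cluster NY
  updated: d(D,NY)=21/2, d(G,NY)=41/2, d(NY,O)=23/2, d(NY,R)=55/2, d(NY,V)=33, d(NY,W)=65/2
step 2: merge (D,V) at d=7; branch lengths D→7/2, V→7/2; new cluster DV
  updated: d(DV,G)=25, d(DV,NY)=87/4, d(DV,O)=12, d(DV,R)=24, d(DV,W)=25
step 3: merge (G,W) at d=9; branch lengths G→9/2, W→9/2; new cluster GW
  updated: d(DV,GW)=25, d(GW,NY)=53/2, d(GW,O)=55/2, d(GW,R)=19
step 4: merge (NY,O) at d=23/2; branch lengths NY→15/4, O→23/4; new cluster NOY
  updated: d(DV,NOY)=37/2, d(GW,NOY)=161/6, d(NOY,R)=26
step 5: merge (DV,NOY) at d=37/2; branch lengths DV→23/4, NOY→7/2; new cluster DNOVY
  updated: d(DNOVY,GW)=261/10, d(DNOVY,R)=126/5
step 6: merge (GW,R) at d=19; branch lengths GW→5, R→19/2; new cluster GRW
  updated: d(DNOVY,GRW)=129/5
step 7: merge (DNOVY,GRW) at d=129/5; branch lengths DNOVY→73/20, GRW→17/5; new cluster DGNORVWY
final tree: (((D:7/2,V:7/2):23/4,((N:2,Y:2):15/4,O:23/4):7/2):73/20,((G:9/2,W:9/2):5,R:19/2):17/5)
total length: 603/10

5,19/2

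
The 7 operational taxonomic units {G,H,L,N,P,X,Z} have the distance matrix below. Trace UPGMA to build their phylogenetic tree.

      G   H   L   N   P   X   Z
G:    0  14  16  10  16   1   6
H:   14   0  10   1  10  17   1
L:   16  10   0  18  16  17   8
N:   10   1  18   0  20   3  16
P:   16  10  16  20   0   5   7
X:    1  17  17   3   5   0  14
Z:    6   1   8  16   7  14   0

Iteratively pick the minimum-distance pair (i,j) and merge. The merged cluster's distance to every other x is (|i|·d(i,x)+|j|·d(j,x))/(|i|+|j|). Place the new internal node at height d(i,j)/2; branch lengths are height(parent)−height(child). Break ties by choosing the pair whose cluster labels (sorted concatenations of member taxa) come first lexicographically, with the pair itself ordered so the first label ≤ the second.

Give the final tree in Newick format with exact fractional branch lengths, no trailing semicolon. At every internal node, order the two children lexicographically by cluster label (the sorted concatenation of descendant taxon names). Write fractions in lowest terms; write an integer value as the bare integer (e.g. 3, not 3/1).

((((G:1/2,X:1/2):37/8,(P:7/2,Z:7/2):13/8):9/16,(H:1/2,N:1/2):83/16):67/48,L:85/12)

1. join G+X (d=1) ⇒ GX; edges |G|=1/2, |X|=1/2
  updated: d(GX,H)=31/2, d(GX,L)=33/2, d(GX,N)=13/2, d(GX,P)=21/2, d(GX,Z)=10
2. join H+N (d=1) ⇒ HN; edges |H|=1/2, |N|=1/2
  updated: d(GX,HN)=11, d(HN,L)=14, d(HN,P)=15, d(HN,Z)=17/2
3. join P+Z (d=7) ⇒ PZ; edges |P|=7/2, |Z|=7/2
  updated: d(GX,PZ)=41/4, d(HN,PZ)=47/4, d(L,PZ)=12
4. join GX+PZ (d=41/4) ⇒ GPXZ; edges |GX|=37/8, |PZ|=13/8
  updated: d(GPXZ,HN)=91/8, d(GPXZ,L)=57/4
5. join GPXZ+HN (d=91/8) ⇒ GHNPXZ; edges |GPXZ|=9/16, |HN|=83/16
  updated: d(GHNPXZ,L)=85/6
6. join GHNPXZ+L (d=85/6) ⇒ GHLNPXZ; edges |GHNPXZ|=67/48, |L|=85/12
final tree: ((((G:1/2,X:1/2):37/8,(P:7/2,Z:7/2):13/8):9/16,(H:1/2,N:1/2):83/16):67/48,L:85/12)
total length: 1415/48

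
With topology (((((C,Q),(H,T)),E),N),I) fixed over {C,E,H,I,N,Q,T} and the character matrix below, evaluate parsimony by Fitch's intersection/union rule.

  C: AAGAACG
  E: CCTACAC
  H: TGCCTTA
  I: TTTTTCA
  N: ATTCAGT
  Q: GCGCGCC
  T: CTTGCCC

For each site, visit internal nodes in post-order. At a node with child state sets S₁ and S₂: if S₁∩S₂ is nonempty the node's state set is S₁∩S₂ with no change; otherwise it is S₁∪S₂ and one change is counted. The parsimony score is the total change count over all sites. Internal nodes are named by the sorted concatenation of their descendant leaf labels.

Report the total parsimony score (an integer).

site 0, node CQ: C={A} ∪ Q={G} → {A,G} (+1)
site 0, node HT: H={T} ∪ T={C} → {C,T} (+1)
site 0, node CHQT: CQ={A,G} ∪ HT={C,T} → {A,C,G,T} (+1)
site 0, node CEHQT: CHQT={A,C,G,T} ∩ E={C} → {C} (+0)
site 0, node CEHNQT: CEHQT={C} ∪ N={A} → {A,C} (+1)
site 0, node CEHINQT: CEHNQT={A,C} ∪ I={T} → {A,C,T} (+1)
site 1, node CQ: C={A} ∪ Q={C} → {A,C} (+1)
site 1, node HT: H={G} ∪ T={T} → {G,T} (+1)
site 1, node CHQT: CQ={A,C} ∪ HT={G,T} → {A,C,G,T} (+1)
site 1, node CEHQT: CHQT={A,C,G,T} ∩ E={C} → {C} (+0)
site 1, node CEHNQT: CEHQT={C} ∪ N={T} → {C,T} (+1)
site 1, node CEHINQT: CEHNQT={C,T} ∩ I={T} → {T} (+0)
site 2, node CQ: C={G} ∩ Q={G} → {G} (+0)
site 2, node HT: H={C} ∪ T={T} → {C,T} (+1)
site 2, node CHQT: CQ={G} ∪ HT={C,T} → {C,G,T} (+1)
site 2, node CEHQT: CHQT={C,G,T} ∩ E={T} → {T} (+0)
site 2, node CEHNQT: CEHQT={T} ∩ N={T} → {T} (+0)
site 2, node CEHINQT: CEHNQT={T} ∩ I={T} → {T} (+0)
site 3, node CQ: C={A} ∪ Q={C} → {A,C} (+1)
site 3, node HT: H={C} ∪ T={G} → {C,G} (+1)
site 3, node CHQT: CQ={A,C} ∩ HT={C,G} → {C} (+0)
site 3, node CEHQT: CHQT={C} ∪ E={A} → {A,C} (+1)
site 3, node CEHNQT: CEHQT={A,C} ∩ N={C} → {C} (+0)
site 3, node CEHINQT: CEHNQT={C} ∪ I={T} → {C,T} (+1)
site 4, node CQ: C={A} ∪ Q={G} → {A,G} (+1)
site 4, node HT: H={T} ∪ T={C} → {C,T} (+1)
site 4, node CHQT: CQ={A,G} ∪ HT={C,T} → {A,C,G,T} (+1)
site 4, node CEHQT: CHQT={A,C,G,T} ∩ E={C} → {C} (+0)
site 4, node CEHNQT: CEHQT={C} ∪ N={A} → {A,C} (+1)
site 4, node CEHINQT: CEHNQT={A,C} ∪ I={T} → {A,C,T} (+1)
site 5, node CQ: C={C} ∩ Q={C} → {C} (+0)
site 5, node HT: H={T} ∪ T={C} → {C,T} (+1)
site 5, node CHQT: CQ={C} ∩ HT={C,T} → {C} (+0)
site 5, node CEHQT: CHQT={C} ∪ E={A} → {A,C} (+1)
site 5, node CEHNQT: CEHQT={A,C} ∪ N={G} → {A,C,G} (+1)
site 5, node CEHINQT: CEHNQT={A,C,G} ∩ I={C} → {C} (+0)
site 6, node CQ: C={G} ∪ Q={C} → {C,G} (+1)
site 6, node HT: H={A} ∪ T={C} → {A,C} (+1)
site 6, node CHQT: CQ={C,G} ∩ HT={A,C} → {C} (+0)
site 6, node CEHQT: CHQT={C} ∩ E={C} → {C} (+0)
site 6, node CEHNQT: CEHQT={C} ∪ N={T} → {C,T} (+1)
site 6, node CEHINQT: CEHNQT={C,T} ∪ I={A} → {A,C,T} (+1)
per-site changes: [5, 4, 2, 4, 5, 3, 4]; total = 27

27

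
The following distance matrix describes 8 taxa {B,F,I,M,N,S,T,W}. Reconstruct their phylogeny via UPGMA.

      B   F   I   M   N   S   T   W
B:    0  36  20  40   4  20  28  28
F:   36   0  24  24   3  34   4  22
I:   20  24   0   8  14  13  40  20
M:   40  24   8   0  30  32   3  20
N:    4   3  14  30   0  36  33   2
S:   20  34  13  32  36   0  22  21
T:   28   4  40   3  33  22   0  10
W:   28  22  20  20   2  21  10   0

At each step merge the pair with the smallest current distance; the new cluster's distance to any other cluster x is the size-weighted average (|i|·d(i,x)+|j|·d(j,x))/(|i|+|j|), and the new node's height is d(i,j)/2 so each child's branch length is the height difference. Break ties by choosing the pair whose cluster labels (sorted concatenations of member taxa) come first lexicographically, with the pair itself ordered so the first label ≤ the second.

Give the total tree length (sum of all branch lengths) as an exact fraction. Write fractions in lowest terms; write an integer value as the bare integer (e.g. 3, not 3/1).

917/15

1. join N+W (d=2) ⇒ NW; edges |N|=1, |W|=1
  updated: d(B,NW)=16, d(F,NW)=25/2, d(I,NW)=17, d(M,NW)=25, d(NW,S)=57/2, d(NW,T)=43/2
2. join M+T (d=3) ⇒ MT; edges |M|=3/2, |T|=3/2
  updated: d(B,MT)=34, d(F,MT)=14, d(I,MT)=24, d(MT,NW)=93/4, d(MT,S)=27
3. join F+NW (d=25/2) ⇒ FNW; edges |F|=25/4, |NW|=21/4
  updated: d(B,FNW)=68/3, d(FNW,I)=58/3, d(FNW,MT)=121/6, d(FNW,S)=91/3
4. join I+S (d=13) ⇒ IS; edges |I|=13/2, |S|=13/2
  updated: d(B,IS)=20, d(FNW,IS)=149/6, d(IS,MT)=51/2
5. join B+IS (d=20) ⇒ BIS; edges |B|=10, |IS|=7/2
  updated: d(BIS,FNW)=217/9, d(BIS,MT)=85/3
6. join FNW+MT (d=121/6) ⇒ FMNTW; edges |FNW|=23/6, |MT|=103/12
  updated: d(BIS,FMNTW)=129/5
7. join BIS+FMNTW (d=129/5) ⇒ BFIMNSTW; edges |BIS|=29/10, |FMNTW|=169/60
final tree: ((B:10,(I:13/2,S:13/2):7/2):29/10,((F:25/4,(N:1,W:1):21/4):23/6,(M:3/2,T:3/2):103/12):169/60)
total length: 917/15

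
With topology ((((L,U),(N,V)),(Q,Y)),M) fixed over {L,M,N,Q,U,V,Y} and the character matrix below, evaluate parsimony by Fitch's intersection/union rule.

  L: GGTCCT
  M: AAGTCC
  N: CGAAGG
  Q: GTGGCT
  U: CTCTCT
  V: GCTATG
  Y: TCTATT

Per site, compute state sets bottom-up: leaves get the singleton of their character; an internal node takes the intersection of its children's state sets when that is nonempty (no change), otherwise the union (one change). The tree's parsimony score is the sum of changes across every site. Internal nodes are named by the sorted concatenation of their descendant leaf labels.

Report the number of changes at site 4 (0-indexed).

3

site 0, node LU: L={G} ∪ U={C} → {C,G} (+1)
site 0, node NV: N={C} ∪ V={G} → {C,G} (+1)
site 0, node LNUV: LU={C,G} ∩ NV={C,G} → {C,G} (+0)
site 0, node QY: Q={G} ∪ Y={T} → {G,T} (+1)
site 0, node LNQUVY: LNUV={C,G} ∩ QY={G,T} → {G} (+0)
site 0, node LMNQUVY: LNQUVY={G} ∪ M={A} → {A,G} (+1)
site 1, node LU: L={G} ∪ U={T} → {G,T} (+1)
site 1, node NV: N={G} ∪ V={C} → {C,G} (+1)
site 1, node LNUV: LU={G,T} ∩ NV={C,G} → {G} (+0)
site 1, node QY: Q={T} ∪ Y={C} → {C,T} (+1)
site 1, node LNQUVY: LNUV={G} ∪ QY={C,T} → {C,G,T} (+1)
site 1, node LMNQUVY: LNQUVY={C,G,T} ∪ M={A} → {A,C,G,T} (+1)
site 2, node LU: L={T} ∪ U={C} → {C,T} (+1)
site 2, node NV: N={A} ∪ V={T} → {A,T} (+1)
site 2, node LNUV: LU={C,T} ∩ NV={A,T} → {T} (+0)
site 2, node QY: Q={G} ∪ Y={T} → {G,T} (+1)
site 2, node LNQUVY: LNUV={T} ∩ QY={G,T} → {T} (+0)
site 2, node LMNQUVY: LNQUVY={T} ∪ M={G} → {G,T} (+1)
site 3, node LU: L={C} ∪ U={T} → {C,T} (+1)
site 3, node NV: N={A} ∩ V={A} → {A} (+0)
site 3, node LNUV: LU={C,T} ∪ NV={A} → {A,C,T} (+1)
site 3, node QY: Q={G} ∪ Y={A} → {A,G} (+1)
site 3, node LNQUVY: LNUV={A,C,T} ∩ QY={A,G} → {A} (+0)
site 3, node LMNQUVY: LNQUVY={A} ∪ M={T} → {A,T} (+1)
site 4, node LU: L={C} ∩ U={C} → {C} (+0)
site 4, node NV: N={G} ∪ V={T} → {G,T} (+1)
site 4, node LNUV: LU={C} ∪ NV={G,T} → {C,G,T} (+1)
site 4, node QY: Q={C} ∪ Y={T} → {C,T} (+1)
site 4, node LNQUVY: LNUV={C,G,T} ∩ QY={C,T} → {C,T} (+0)
site 4, node LMNQUVY: LNQUVY={C,T} ∩ M={C} → {C} (+0)
site 5, node LU: L={T} ∩ U={T} → {T} (+0)
site 5, node NV: N={G} ∩ V={G} → {G} (+0)
site 5, node LNUV: LU={T} ∪ NV={G} → {G,T} (+1)
site 5, node QY: Q={T} ∩ Y={T} → {T} (+0)
site 5, node LNQUVY: LNUV={G,T} ∩ QY={T} → {T} (+0)
site 5, node LMNQUVY: LNQUVY={T} ∪ M={C} → {C,T} (+1)
per-site changes: [4, 5, 4, 4, 3, 2]; total = 22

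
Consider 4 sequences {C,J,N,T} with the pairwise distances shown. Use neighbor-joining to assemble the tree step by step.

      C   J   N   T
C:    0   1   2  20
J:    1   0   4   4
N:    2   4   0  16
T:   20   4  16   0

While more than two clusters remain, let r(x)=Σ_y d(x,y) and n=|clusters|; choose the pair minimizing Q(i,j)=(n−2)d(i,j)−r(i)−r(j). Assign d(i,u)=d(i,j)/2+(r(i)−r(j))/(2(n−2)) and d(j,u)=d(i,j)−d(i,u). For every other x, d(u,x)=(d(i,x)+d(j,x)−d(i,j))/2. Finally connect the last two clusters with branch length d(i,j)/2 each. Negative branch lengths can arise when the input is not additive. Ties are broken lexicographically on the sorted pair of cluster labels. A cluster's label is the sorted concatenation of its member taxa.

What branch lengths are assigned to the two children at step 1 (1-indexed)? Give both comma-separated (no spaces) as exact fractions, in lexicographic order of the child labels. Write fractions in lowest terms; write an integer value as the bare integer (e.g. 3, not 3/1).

5/4,3/4

step 1: merge (C,N) at d=2, Q=-41; branch lengths C→5/4, N→3/4; new cluster CN
  updated: d(CN,J)=3/2, d(CN,T)=17
step 2: merge (CN,J) at d=3/2, Q=-45/2; branch lengths CN→29/4, J→-23/4; new cluster CJN
  updated: d(CJN,T)=39/4
step 3: merge (CJN,T) at d=39/4; branch lengths CJN→39/8, T→39/8; new cluster CJNT
final tree: (((C:5/4,N:3/4):29/4,J:-23/4):39/8,T:39/8)
total length: 53/4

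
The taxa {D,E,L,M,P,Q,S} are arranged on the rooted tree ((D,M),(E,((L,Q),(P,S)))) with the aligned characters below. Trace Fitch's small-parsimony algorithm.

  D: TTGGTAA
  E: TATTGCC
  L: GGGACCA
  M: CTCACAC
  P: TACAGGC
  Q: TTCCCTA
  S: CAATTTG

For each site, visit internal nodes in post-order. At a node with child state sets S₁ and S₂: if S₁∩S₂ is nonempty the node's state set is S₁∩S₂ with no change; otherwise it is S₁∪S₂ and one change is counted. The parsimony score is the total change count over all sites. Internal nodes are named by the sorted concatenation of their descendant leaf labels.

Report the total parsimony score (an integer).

25

site 0, node DM: D={T} ∪ M={C} → {C,T} (+1)
site 0, node LQ: L={G} ∪ Q={T} → {G,T} (+1)
site 0, node PS: P={T} ∪ S={C} → {C,T} (+1)
site 0, node LPQS: LQ={G,T} ∩ PS={C,T} → {T} (+0)
site 0, node ELPQS: E={T} ∩ LPQS={T} → {T} (+0)
site 0, node DELMPQS: DM={C,T} ∩ ELPQS={T} → {T} (+0)
site 1, node DM: D={T} ∩ M={T} → {T} (+0)
site 1, node LQ: L={G} ∪ Q={T} → {G,T} (+1)
site 1, node PS: P={A} ∩ S={A} → {A} (+0)
site 1, node LPQS: LQ={G,T} ∪ PS={A} → {A,G,T} (+1)
site 1, node ELPQS: E={A} ∩ LPQS={A,G,T} → {A} (+0)
site 1, node DELMPQS: DM={T} ∪ ELPQS={A} → {A,T} (+1)
site 2, node DM: D={G} ∪ M={C} → {C,G} (+1)
site 2, node LQ: L={G} ∪ Q={C} → {C,G} (+1)
site 2, node PS: P={C} ∪ S={A} → {A,C} (+1)
site 2, node LPQS: LQ={C,G} ∩ PS={A,C} → {C} (+0)
site 2, node ELPQS: E={T} ∪ LPQS={C} → {C,T} (+1)
site 2, node DELMPQS: DM={C,G} ∩ ELPQS={C,T} → {C} (+0)
site 3, node DM: D={G} ∪ M={A} → {A,G} (+1)
site 3, node LQ: L={A} ∪ Q={C} → {A,C} (+1)
site 3, node PS: P={A} ∪ S={T} → {A,T} (+1)
site 3, node LPQS: LQ={A,C} ∩ PS={A,T} → {A} (+0)
site 3, node ELPQS: E={T} ∪ LPQS={A} → {A,T} (+1)
site 3, node DELMPQS: DM={A,G} ∩ ELPQS={A,T} → {A} (+0)
site 4, node DM: D={T} ∪ M={C} → {C,T} (+1)
site 4, node LQ: L={C} ∩ Q={C} → {C} (+0)
site 4, node PS: P={G} ∪ S={T} → {G,T} (+1)
site 4, node LPQS: LQ={C} ∪ PS={G,T} → {C,G,T} (+1)
site 4, node ELPQS: E={G} ∩ LPQS={C,G,T} → {G} (+0)
site 4, node DELMPQS: DM={C,T} ∪ ELPQS={G} → {C,G,T} (+1)
site 5, node DM: D={A} ∩ M={A} → {A} (+0)
site 5, node LQ: L={C} ∪ Q={T} → {C,T} (+1)
site 5, node PS: P={G} ∪ S={T} → {G,T} (+1)
site 5, node LPQS: LQ={C,T} ∩ PS={G,T} → {T} (+0)
site 5, node ELPQS: E={C} ∪ LPQS={T} → {C,T} (+1)
site 5, node DELMPQS: DM={A} ∪ ELPQS={C,T} → {A,C,T} (+1)
site 6, node DM: D={A} ∪ M={C} → {A,C} (+1)
site 6, node LQ: L={A} ∩ Q={A} → {A} (+0)
site 6, node PS: P={C} ∪ S={G} → {C,G} (+1)
site 6, node LPQS: LQ={A} ∪ PS={C,G} → {A,C,G} (+1)
site 6, node ELPQS: E={C} ∩ LPQS={A,C,G} → {C} (+0)
site 6, node DELMPQS: DM={A,C} ∩ ELPQS={C} → {C} (+0)
per-site changes: [3, 3, 4, 4, 4, 4, 3]; total = 25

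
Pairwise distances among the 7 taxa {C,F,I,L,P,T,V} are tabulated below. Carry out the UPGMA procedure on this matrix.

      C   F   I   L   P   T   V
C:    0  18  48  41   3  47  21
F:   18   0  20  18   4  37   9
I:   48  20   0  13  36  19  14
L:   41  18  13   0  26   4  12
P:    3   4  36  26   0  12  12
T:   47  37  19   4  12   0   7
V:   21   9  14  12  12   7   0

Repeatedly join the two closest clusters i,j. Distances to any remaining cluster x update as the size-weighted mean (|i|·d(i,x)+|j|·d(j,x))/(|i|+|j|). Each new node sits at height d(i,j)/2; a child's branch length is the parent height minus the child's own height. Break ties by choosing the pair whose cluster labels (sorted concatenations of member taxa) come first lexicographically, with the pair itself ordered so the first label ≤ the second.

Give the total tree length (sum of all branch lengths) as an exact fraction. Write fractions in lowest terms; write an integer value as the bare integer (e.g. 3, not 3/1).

395/8

step 1: merge (C,P) at d=3; branch lengths C→3/2, P→3/2; new cluster CP
  updated: d(CP,F)=11, d(CP,I)=42, d(CP,L)=67/2, d(CP,T)=59/2, d(CP,V)=33/2
step 2: merge (L,T) at d=4; branch lengths L→2, T→2; new cluster LT
  updated: d(CP,LT)=63/2, d(F,LT)=55/2, d(I,LT)=16, d(LT,V)=19/2
step 3: merge (F,V) at d=9; branch lengths F→9/2, V→9/2; new cluster FV
  updated: d(CP,FV)=55/4, d(FV,I)=17, d(FV,LT)=37/2
step 4: merge (CP,FV) at d=55/4; branch lengths CP→43/8, FV→19/8; new cluster CFPV
  updated: d(CFPV,I)=59/2, d(CFPV,LT)=25
step 5: merge (I,LT) at d=16; branch lengths I→8, LT→6; new cluster ILT
  updated: d(CFPV,ILT)=53/2
step 6: merge (CFPV,ILT) at d=53/2; branch lengths CFPV→51/8, ILT→21/4; new cluster CFILPTV
final tree: (((C:3/2,P:3/2):43/8,(F:9/2,V:9/2):19/8):51/8,(I:8,(L:2,T:2):6):21/4)
total length: 395/8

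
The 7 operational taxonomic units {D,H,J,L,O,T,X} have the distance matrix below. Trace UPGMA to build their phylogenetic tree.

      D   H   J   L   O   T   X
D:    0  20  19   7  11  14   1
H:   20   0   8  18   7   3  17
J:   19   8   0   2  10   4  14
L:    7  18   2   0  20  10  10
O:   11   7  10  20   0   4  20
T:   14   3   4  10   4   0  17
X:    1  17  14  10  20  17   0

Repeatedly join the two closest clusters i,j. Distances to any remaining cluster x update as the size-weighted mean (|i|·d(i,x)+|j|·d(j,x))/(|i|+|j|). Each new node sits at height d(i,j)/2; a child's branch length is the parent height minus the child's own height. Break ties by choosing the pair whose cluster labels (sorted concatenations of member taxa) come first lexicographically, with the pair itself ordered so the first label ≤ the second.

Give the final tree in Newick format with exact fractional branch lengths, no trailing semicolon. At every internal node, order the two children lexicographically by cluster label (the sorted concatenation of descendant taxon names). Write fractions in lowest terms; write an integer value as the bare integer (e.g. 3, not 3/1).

1. join D+X (d=1) ⇒ DX; edges |D|=1/2, |X|=1/2
  updated: d(DX,H)=37/2, d(DX,J)=33/2, d(DX,L)=17/2, d(DX,O)=31/2, d(DX,T)=31/2
2. join J+L (d=2) ⇒ JL; edges |J|=1, |L|=1
  updated: d(DX,JL)=25/2, d(H,JL)=13, d(JL,O)=15, d(JL,T)=7
3. join H+T (d=3) ⇒ HT; edges |H|=3/2, |T|=3/2
  updated: d(DX,HT)=17, d(HT,JL)=10, d(HT,O)=11/2
4. join HT+O (d=11/2) ⇒ HOT; edges |HT|=5/4, |O|=11/4
  updated: d(DX,HOT)=33/2, d(HOT,JL)=35/3
5. join HOT+JL (d=35/3) ⇒ HJLOT; edges |HOT|=37/12, |JL|=29/6
  updated: d(DX,HJLOT)=149/10
6. join DX+HJLOT (d=149/10) ⇒ DHJLOTX; edges |DX|=139/20, |HJLOT|=97/60
final tree: ((D:1/2,X:1/2):139/20,(((H:3/2,T:3/2):5/4,O:11/4):37/12,(J:1,L:1):29/6):97/60)
total length: 1589/60

((D:1/2,X:1/2):139/20,(((H:3/2,T:3/2):5/4,O:11/4):37/12,(J:1,L:1):29/6):97/60)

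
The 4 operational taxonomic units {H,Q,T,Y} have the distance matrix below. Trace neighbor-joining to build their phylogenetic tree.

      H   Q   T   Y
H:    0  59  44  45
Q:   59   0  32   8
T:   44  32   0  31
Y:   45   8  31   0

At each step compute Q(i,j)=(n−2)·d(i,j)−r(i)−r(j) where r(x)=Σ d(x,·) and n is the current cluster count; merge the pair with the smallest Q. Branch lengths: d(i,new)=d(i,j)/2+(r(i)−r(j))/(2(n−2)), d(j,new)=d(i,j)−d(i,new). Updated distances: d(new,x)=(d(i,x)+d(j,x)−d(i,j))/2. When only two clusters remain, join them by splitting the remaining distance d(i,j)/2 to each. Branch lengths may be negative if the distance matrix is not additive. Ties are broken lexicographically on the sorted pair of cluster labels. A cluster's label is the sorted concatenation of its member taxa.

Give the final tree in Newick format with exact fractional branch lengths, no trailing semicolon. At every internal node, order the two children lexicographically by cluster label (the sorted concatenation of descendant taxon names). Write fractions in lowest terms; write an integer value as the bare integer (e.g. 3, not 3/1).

1. join H+T (d=44, Q=-167) ⇒ HT; edges |H|=129/4, |T|=47/4
  updated: d(HT,Q)=47/2, d(HT,Y)=16
2. join HT+Q (d=47/2, Q=-95/2) ⇒ HQT; edges |HT|=63/4, |Q|=31/4
  updated: d(HQT,Y)=1/4
3. join HQT+Y (d=1/4) ⇒ HQTY; edges |HQT|=1/8, |Y|=1/8
final tree: (((H:129/4,T:47/4):63/4,Q:31/4):1/8,Y:1/8)
total length: 271/4

(((H:129/4,T:47/4):63/4,Q:31/4):1/8,Y:1/8)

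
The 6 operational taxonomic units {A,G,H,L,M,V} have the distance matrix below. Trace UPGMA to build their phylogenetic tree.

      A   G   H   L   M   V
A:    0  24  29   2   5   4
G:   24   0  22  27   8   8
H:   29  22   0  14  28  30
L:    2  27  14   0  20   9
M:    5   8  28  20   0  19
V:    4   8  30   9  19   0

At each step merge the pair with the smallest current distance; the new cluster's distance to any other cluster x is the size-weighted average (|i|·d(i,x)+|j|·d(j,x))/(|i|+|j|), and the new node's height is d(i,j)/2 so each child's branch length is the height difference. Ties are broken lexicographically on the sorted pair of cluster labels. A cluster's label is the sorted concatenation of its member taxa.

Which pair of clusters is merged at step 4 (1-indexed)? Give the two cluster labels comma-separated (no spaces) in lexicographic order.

ALV,GM

iteration 1: select A,L (d=2); attach at lengths (1, 1); label the merged cluster AL
  updated: d(AL,G)=51/2, d(AL,H)=43/2, d(AL,M)=25/2, d(AL,V)=13/2
iteration 2: select AL,V (d=13/2); attach at lengths (9/4, 13/4); label the merged cluster ALV
  updated: d(ALV,G)=59/3, d(ALV,H)=73/3, d(ALV,M)=44/3
iteration 3: select G,M (d=8); attach at lengths (4, 4); label the merged cluster GM
  updated: d(ALV,GM)=103/6, d(GM,H)=25
iteration 4: select ALV,GM (d=103/6); attach at lengths (16/3, 55/12); label the merged cluster AGLMV
  updated: d(AGLMV,H)=123/5
iteration 5: select AGLMV,H (d=123/5); attach at lengths (223/60, 123/10); label the merged cluster AGHLMV
final tree: ((((A:1,L:1):9/4,V:13/4):16/3,(G:4,M:4):55/12):223/60,H:123/10)
total length: 1243/30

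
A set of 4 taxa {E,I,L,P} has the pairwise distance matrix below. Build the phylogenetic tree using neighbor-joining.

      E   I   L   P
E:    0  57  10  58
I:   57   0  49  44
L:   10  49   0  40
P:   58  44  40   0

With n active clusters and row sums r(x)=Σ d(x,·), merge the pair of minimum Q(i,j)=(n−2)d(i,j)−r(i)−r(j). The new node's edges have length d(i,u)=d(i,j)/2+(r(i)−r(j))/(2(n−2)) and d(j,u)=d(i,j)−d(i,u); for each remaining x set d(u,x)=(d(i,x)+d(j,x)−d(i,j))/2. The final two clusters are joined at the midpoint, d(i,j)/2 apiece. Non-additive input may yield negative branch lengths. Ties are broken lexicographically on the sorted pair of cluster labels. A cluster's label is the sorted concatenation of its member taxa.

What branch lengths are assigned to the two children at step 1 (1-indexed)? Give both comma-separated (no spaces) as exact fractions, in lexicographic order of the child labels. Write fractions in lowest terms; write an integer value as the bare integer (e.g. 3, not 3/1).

iteration 1: select E,L (d=10, Q=-204); attach at lengths (23/2, -3/2); label the merged cluster EL
  updated: d(EL,I)=48, d(EL,P)=44
iteration 2: select EL,I (d=48, Q=-136); attach at lengths (24, 24); label the merged cluster EIL
  updated: d(EIL,P)=20
iteration 3: select EIL,P (d=20); attach at lengths (10, 10); label the merged cluster EILP
final tree: (((E:23/2,L:-3/2):24,I:24):10,P:10)
total length: 78

23/2,-3/2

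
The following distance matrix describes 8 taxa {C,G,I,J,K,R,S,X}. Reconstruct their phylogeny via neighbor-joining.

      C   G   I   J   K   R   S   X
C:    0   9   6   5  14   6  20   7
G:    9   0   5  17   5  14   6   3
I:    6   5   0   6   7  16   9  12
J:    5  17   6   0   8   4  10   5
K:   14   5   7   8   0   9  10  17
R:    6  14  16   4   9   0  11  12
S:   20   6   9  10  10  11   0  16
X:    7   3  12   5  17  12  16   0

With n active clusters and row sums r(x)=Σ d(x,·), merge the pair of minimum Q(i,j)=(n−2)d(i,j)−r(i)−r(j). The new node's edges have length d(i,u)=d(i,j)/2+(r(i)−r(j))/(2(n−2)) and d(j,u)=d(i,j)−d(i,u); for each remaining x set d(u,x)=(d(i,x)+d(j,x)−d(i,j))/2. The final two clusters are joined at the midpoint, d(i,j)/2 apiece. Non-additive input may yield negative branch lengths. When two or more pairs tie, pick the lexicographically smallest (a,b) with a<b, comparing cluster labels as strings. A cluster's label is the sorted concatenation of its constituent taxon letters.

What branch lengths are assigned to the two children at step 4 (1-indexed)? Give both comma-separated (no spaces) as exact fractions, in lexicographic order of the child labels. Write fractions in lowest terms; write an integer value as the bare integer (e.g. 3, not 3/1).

15/4,23/4

iteration 1: select G,X (d=3, Q=-113); attach at lengths (5/12, 31/12); label the merged cluster GX
  updated: d(C,GX)=13/2, d(GX,I)=7, d(GX,J)=19/2, d(GX,K)=19/2, d(GX,R)=23/2, d(GX,S)=19/2
iteration 2: select C,R (d=6, Q=-85); attach at lengths (3, 3); label the merged cluster CR
  updated: d(CR,GX)=6, d(CR,I)=8, d(CR,J)=3/2, d(CR,K)=17/2, d(CR,S)=25/2
iteration 3: select CR,J (d=3/2, Q=-131/2); attach at lengths (15/16, 9/16); label the merged cluster CJR
  updated: d(CJR,GX)=7, d(CJR,I)=25/4, d(CJR,K)=15/2, d(CJR,S)=21/2
iteration 4: select GX,S (d=19/2, Q=-87/2); attach at lengths (15/4, 23/4); label the merged cluster GSX
  updated: d(CJR,GSX)=4, d(GSX,I)=13/4, d(GSX,K)=5
iteration 5: select CJR,K (d=15/2, Q=-89/4); attach at lengths (53/16, 67/16); label the merged cluster CJKR
  updated: d(CJKR,GSX)=3/4, d(CJKR,I)=23/8
iteration 6: select CJKR,GSX (d=3/4, Q=-55/8); attach at lengths (3/16, 9/16); label the merged cluster CGJKRSX
  updated: d(CGJKRSX,I)=43/16
iteration 7: select CGJKRSX,I (d=43/16); attach at lengths (43/32, 43/32); label the merged cluster CGIJKRSX
final tree: (((((C:3,R:3):15/16,J:9/16):53/16,K:67/16):3/16,((G:5/12,X:31/12):15/4,S:23/4):9/16):43/32,I:43/32)
total length: 495/16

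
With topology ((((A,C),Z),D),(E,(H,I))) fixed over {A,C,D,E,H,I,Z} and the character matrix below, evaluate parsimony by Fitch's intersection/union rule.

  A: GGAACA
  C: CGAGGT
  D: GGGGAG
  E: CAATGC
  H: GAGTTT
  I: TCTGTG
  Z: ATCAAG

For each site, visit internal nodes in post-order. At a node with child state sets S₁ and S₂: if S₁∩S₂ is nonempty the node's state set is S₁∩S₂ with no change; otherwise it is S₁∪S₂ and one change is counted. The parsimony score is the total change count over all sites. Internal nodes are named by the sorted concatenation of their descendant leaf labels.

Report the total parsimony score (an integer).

23

site 0, node AC: A={G} ∪ C={C} → {C,G} (+1)
site 0, node ACZ: AC={C,G} ∪ Z={A} → {A,C,G} (+1)
site 0, node ACDZ: ACZ={A,C,G} ∩ D={G} → {G} (+0)
site 0, node HI: H={G} ∪ I={T} → {G,T} (+1)
site 0, node EHI: E={C} ∪ HI={G,T} → {C,G,T} (+1)
site 0, node ACDEHIZ: ACDZ={G} ∩ EHI={C,G,T} → {G} (+0)
site 1, node AC: A={G} ∩ C={G} → {G} (+0)
site 1, node ACZ: AC={G} ∪ Z={T} → {G,T} (+1)
site 1, node ACDZ: ACZ={G,T} ∩ D={G} → {G} (+0)
site 1, node HI: H={A} ∪ I={C} → {A,C} (+1)
site 1, node EHI: E={A} ∩ HI={A,C} → {A} (+0)
site 1, node ACDEHIZ: ACDZ={G} ∪ EHI={A} → {A,G} (+1)
site 2, node AC: A={A} ∩ C={A} → {A} (+0)
site 2, node ACZ: AC={A} ∪ Z={C} → {A,C} (+1)
site 2, node ACDZ: ACZ={A,C} ∪ D={G} → {A,C,G} (+1)
site 2, node HI: H={G} ∪ I={T} → {G,T} (+1)
site 2, node EHI: E={A} ∪ HI={G,T} → {A,G,T} (+1)
site 2, node ACDEHIZ: ACDZ={A,C,G} ∩ EHI={A,G,T} → {A,G} (+0)
site 3, node AC: A={A} ∪ C={G} → {A,G} (+1)
site 3, node ACZ: AC={A,G} ∩ Z={A} → {A} (+0)
site 3, node ACDZ: ACZ={A} ∪ D={G} → {A,G} (+1)
site 3, node HI: H={T} ∪ I={G} → {G,T} (+1)
site 3, node EHI: E={T} ∩ HI={G,T} → {T} (+0)
site 3, node ACDEHIZ: ACDZ={A,G} ∪ EHI={T} → {A,G,T} (+1)
site 4, node AC: A={C} ∪ C={G} → {C,G} (+1)
site 4, node ACZ: AC={C,G} ∪ Z={A} → {A,C,G} (+1)
site 4, node ACDZ: ACZ={A,C,G} ∩ D={A} → {A} (+0)
site 4, node HI: H={T} ∩ I={T} → {T} (+0)
site 4, node EHI: E={G} ∪ HI={T} → {G,T} (+1)
site 4, node ACDEHIZ: ACDZ={A} ∪ EHI={G,T} → {A,G,T} (+1)
site 5, node AC: A={A} ∪ C={T} → {A,T} (+1)
site 5, node ACZ: AC={A,T} ∪ Z={G} → {A,G,T} (+1)
site 5, node ACDZ: ACZ={A,G,T} ∩ D={G} → {G} (+0)
site 5, node HI: H={T} ∪ I={G} → {G,T} (+1)
site 5, node EHI: E={C} ∪ HI={G,T} → {C,G,T} (+1)
site 5, node ACDEHIZ: ACDZ={G} ∩ EHI={C,G,T} → {G} (+0)
per-site changes: [4, 3, 4, 4, 4, 4]; total = 23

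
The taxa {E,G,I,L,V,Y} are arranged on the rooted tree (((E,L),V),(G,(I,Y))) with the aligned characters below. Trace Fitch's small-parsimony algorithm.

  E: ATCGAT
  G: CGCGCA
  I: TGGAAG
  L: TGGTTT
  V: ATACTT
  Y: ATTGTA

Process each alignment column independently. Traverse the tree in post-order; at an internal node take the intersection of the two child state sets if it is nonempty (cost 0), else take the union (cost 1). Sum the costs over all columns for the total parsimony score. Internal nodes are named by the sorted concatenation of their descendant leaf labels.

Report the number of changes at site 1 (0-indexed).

3

site 0, node EL: E={A} ∪ L={T} → {A,T} (+1)
site 0, node ELV: EL={A,T} ∩ V={A} → {A} (+0)
site 0, node IY: I={T} ∪ Y={A} → {A,T} (+1)
site 0, node GIY: G={C} ∪ IY={A,T} → {A,C,T} (+1)
site 0, node EGILVY: ELV={A} ∩ GIY={A,C,T} → {A} (+0)
site 1, node EL: E={T} ∪ L={G} → {G,T} (+1)
site 1, node ELV: EL={G,T} ∩ V={T} → {T} (+0)
site 1, node IY: I={G} ∪ Y={T} → {G,T} (+1)
site 1, node GIY: G={G} ∩ IY={G,T} → {G} (+0)
site 1, node EGILVY: ELV={T} ∪ GIY={G} → {G,T} (+1)
site 2, node EL: E={C} ∪ L={G} → {C,G} (+1)
site 2, node ELV: EL={C,G} ∪ V={A} → {A,C,G} (+1)
site 2, node IY: I={G} ∪ Y={T} → {G,T} (+1)
site 2, node GIY: G={C} ∪ IY={G,T} → {C,G,T} (+1)
site 2, node EGILVY: ELV={A,C,G} ∩ GIY={C,G,T} → {C,G} (+0)
site 3, node EL: E={G} ∪ L={T} → {G,T} (+1)
site 3, node ELV: EL={G,T} ∪ V={C} → {C,G,T} (+1)
site 3, node IY: I={A} ∪ Y={G} → {A,G} (+1)
site 3, node GIY: G={G} ∩ IY={A,G} → {G} (+0)
site 3, node EGILVY: ELV={C,G,T} ∩ GIY={G} → {G} (+0)
site 4, node EL: E={A} ∪ L={T} → {A,T} (+1)
site 4, node ELV: EL={A,T} ∩ V={T} → {T} (+0)
site 4, node IY: I={A} ∪ Y={T} → {A,T} (+1)
site 4, node GIY: G={C} ∪ IY={A,T} → {A,C,T} (+1)
site 4, node EGILVY: ELV={T} ∩ GIY={A,C,T} → {T} (+0)
site 5, node EL: E={T} ∩ L={T} → {T} (+0)
site 5, node ELV: EL={T} ∩ V={T} → {T} (+0)
site 5, node IY: I={G} ∪ Y={A} → {A,G} (+1)
site 5, node GIY: G={A} ∩ IY={A,G} → {A} (+0)
site 5, node EGILVY: ELV={T} ∪ GIY={A} → {A,T} (+1)
per-site changes: [3, 3, 4, 3, 3, 2]; total = 18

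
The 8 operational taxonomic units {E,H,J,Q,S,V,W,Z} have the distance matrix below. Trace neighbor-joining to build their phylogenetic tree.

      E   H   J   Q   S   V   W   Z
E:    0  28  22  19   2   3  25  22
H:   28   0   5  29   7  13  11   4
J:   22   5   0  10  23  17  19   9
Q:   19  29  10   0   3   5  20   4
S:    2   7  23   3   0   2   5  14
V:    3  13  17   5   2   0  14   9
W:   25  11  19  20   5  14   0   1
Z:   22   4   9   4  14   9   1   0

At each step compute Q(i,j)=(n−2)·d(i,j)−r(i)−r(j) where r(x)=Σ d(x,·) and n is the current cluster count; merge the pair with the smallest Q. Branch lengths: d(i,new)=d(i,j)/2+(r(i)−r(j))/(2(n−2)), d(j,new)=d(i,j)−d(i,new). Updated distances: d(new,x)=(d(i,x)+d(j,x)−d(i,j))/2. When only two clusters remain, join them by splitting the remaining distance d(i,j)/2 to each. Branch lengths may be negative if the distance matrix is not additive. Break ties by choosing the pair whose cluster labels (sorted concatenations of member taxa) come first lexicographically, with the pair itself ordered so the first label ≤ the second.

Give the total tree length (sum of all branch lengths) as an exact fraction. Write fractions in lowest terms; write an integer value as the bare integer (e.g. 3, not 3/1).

121/4

step 1: merge (H,J) at d=5, Q=-172; branch lengths H→11/6, J→19/6; new cluster HJ
  updated: d(E,HJ)=45/2, d(HJ,Q)=17, d(HJ,S)=25/2, d(HJ,V)=25/2, d(HJ,W)=25/2, d(HJ,Z)=4
step 2: merge (W,Z) at d=1, Q=-253/2; branch lengths W→57/20, Z→-37/20; new cluster WZ
  updated: d(E,WZ)=23, d(HJ,WZ)=31/4, d(Q,WZ)=23/2, d(S,WZ)=9, d(V,WZ)=11
step 3: merge (HJ,WZ) at d=31/4, Q=-207/2; branch lengths HJ→41/8, WZ→21/8; new cluster HJWZ
  updated: d(E,HJWZ)=151/8, d(HJWZ,Q)=83/8, d(HJWZ,S)=55/8, d(HJWZ,V)=63/8
step 4: merge (E,V) at d=3, Q=-207/4; branch lengths E→17/3, V→-8/3; new cluster EV
  updated: d(EV,HJWZ)=95/8, d(EV,Q)=21/2, d(EV,S)=1/2
step 5: merge (EV,S) at d=1/2, Q=-129/4; branch lengths EV→27/8, S→-23/8; new cluster ESV
  updated: d(ESV,HJWZ)=73/8, d(ESV,Q)=13/2
step 6: merge (ESV,HJWZ) at d=73/8, Q=-26; branch lengths ESV→21/8, HJWZ→13/2; new cluster EHJSVWZ
  updated: d(EHJSVWZ,Q)=31/8
step 7: merge (EHJSVWZ,Q) at d=31/8; branch lengths EHJSVWZ→31/16, Q→31/16; new cluster EHJQSVWZ
final tree: ((((E:17/3,V:-8/3):27/8,S:-23/8):21/8,((H:11/6,J:19/6):41/8,(W:57/20,Z:-37/20):21/8):13/2):31/16,Q:31/16)
total length: 121/4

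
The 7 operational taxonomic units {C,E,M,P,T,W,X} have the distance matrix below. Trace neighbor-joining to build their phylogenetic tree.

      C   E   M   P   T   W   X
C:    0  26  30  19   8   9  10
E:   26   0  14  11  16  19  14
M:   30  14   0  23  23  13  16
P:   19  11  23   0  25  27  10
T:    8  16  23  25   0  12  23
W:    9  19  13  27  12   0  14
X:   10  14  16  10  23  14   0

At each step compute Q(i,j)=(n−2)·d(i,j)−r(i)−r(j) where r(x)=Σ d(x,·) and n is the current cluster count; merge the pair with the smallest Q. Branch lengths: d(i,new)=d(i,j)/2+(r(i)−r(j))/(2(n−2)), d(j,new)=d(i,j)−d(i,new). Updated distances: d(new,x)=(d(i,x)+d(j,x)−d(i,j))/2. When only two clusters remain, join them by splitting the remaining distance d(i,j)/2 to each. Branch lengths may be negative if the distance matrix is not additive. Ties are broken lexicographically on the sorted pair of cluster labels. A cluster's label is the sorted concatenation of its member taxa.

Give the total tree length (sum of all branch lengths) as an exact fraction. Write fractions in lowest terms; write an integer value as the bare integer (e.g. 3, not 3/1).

step 1: merge (C,T) at d=8, Q=-169; branch lengths C→7/2, T→9/2; new cluster CT
  updated: d(CT,E)=17, d(CT,M)=45/2, d(CT,P)=18, d(CT,W)=13/2, d(CT,X)=25/2
step 2: merge (CT,W) at d=13/2, Q=-130; branch lengths CT→23/8, W→29/8; new cluster CTW
  updated: d(CTW,E)=59/4, d(CTW,M)=29/2, d(CTW,P)=77/4, d(CTW,X)=10
step 3: merge (E,P) at d=11, Q=-84; branch lengths E→47/12, P→85/12; new cluster EP
  updated: d(CTW,EP)=23/2, d(EP,M)=13, d(EP,X)=13/2
step 4: merge (CTW,M) at d=29/2, Q=-101/2; branch lengths CTW→43/8, M→73/8; new cluster CMTW
  updated: d(CMTW,EP)=5, d(CMTW,X)=23/4
step 5: merge (CMTW,EP) at d=5, Q=-69/4; branch lengths CMTW→17/8, EP→23/8; new cluster CEMPTW
  updated: d(CEMPTW,X)=29/8
step 6: merge (CEMPTW,X) at d=29/8; branch lengths CEMPTW→29/16, X→29/16; new cluster CEMPTWX
final tree: (((((C:7/2,T:9/2):23/8,W:29/8):43/8,M:73/8):17/8,(E:47/12,P:85/12):23/8):29/16,X:29/16)
total length: 389/8

389/8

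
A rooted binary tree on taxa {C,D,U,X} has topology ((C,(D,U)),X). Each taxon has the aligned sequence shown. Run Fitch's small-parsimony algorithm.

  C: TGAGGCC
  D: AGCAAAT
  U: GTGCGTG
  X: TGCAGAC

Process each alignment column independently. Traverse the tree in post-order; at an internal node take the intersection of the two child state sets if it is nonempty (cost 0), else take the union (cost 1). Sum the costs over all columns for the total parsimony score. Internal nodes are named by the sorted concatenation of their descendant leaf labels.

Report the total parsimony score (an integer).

12

DU@0: {A} ∪ {G} = {A,G} (union, +1)
CDU@0: {T} ∪ {A,G} = {A,G,T} (union, +1)
CDUX@0: {A,G,T} ∩ {T} = {T} (intersection, +0)
DU@1: {G} ∪ {T} = {G,T} (union, +1)
CDU@1: {G} ∩ {G,T} = {G} (intersection, +0)
CDUX@1: {G} ∩ {G} = {G} (intersection, +0)
DU@2: {C} ∪ {G} = {C,G} (union, +1)
CDU@2: {A} ∪ {C,G} = {A,C,G} (union, +1)
CDUX@2: {A,C,G} ∩ {C} = {C} (intersection, +0)
DU@3: {A} ∪ {C} = {A,C} (union, +1)
CDU@3: {G} ∪ {A,C} = {A,C,G} (union, +1)
CDUX@3: {A,C,G} ∩ {A} = {A} (intersection, +0)
DU@4: {A} ∪ {G} = {A,G} (union, +1)
CDU@4: {G} ∩ {A,G} = {G} (intersection, +0)
CDUX@4: {G} ∩ {G} = {G} (intersection, +0)
DU@5: {A} ∪ {T} = {A,T} (union, +1)
CDU@5: {C} ∪ {A,T} = {A,C,T} (union, +1)
CDUX@5: {A,C,T} ∩ {A} = {A} (intersection, +0)
DU@6: {T} ∪ {G} = {G,T} (union, +1)
CDU@6: {C} ∪ {G,T} = {C,G,T} (union, +1)
CDUX@6: {C,G,T} ∩ {C} = {C} (intersection, +0)
per-site changes: [2, 1, 2, 2, 1, 2, 2]; total = 12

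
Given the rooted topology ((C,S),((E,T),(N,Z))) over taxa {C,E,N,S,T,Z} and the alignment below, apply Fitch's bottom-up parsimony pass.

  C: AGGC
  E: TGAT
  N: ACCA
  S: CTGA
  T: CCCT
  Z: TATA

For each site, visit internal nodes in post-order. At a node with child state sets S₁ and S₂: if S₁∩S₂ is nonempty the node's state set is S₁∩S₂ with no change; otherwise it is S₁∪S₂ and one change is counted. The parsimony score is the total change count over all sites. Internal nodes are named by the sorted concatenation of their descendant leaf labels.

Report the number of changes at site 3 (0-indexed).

2

[col 0] CS: children C:{A}, S:{C} ∪→ {A,C}; cost 1
[col 0] ET: children E:{T}, T:{C} ∪→ {C,T}; cost 1
[col 0] NZ: children N:{A}, Z:{T} ∪→ {A,T}; cost 1
[col 0] ENTZ: children ET:{C,T}, NZ:{A,T} ∩→ {T}; cost 0
[col 0] CENSTZ: children CS:{A,C}, ENTZ:{T} ∪→ {A,C,T}; cost 1
[col 1] CS: children C:{G}, S:{T} ∪→ {G,T}; cost 1
[col 1] ET: children E:{G}, T:{C} ∪→ {C,G}; cost 1
[col 1] NZ: children N:{C}, Z:{A} ∪→ {A,C}; cost 1
[col 1] ENTZ: children ET:{C,G}, NZ:{A,C} ∩→ {C}; cost 0
[col 1] CENSTZ: children CS:{G,T}, ENTZ:{C} ∪→ {C,G,T}; cost 1
[col 2] CS: children C:{G}, S:{G} ∩→ {G}; cost 0
[col 2] ET: children E:{A}, T:{C} ∪→ {A,C}; cost 1
[col 2] NZ: children N:{C}, Z:{T} ∪→ {C,T}; cost 1
[col 2] ENTZ: children ET:{A,C}, NZ:{C,T} ∩→ {C}; cost 0
[col 2] CENSTZ: children CS:{G}, ENTZ:{C} ∪→ {C,G}; cost 1
[col 3] CS: children C:{C}, S:{A} ∪→ {A,C}; cost 1
[col 3] ET: children E:{T}, T:{T} ∩→ {T}; cost 0
[col 3] NZ: children N:{A}, Z:{A} ∩→ {A}; cost 0
[col 3] ENTZ: children ET:{T}, NZ:{A} ∪→ {A,T}; cost 1
[col 3] CENSTZ: children CS:{A,C}, ENTZ:{A,T} ∩→ {A}; cost 0
per-site changes: [4, 4, 3, 2]; total = 13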